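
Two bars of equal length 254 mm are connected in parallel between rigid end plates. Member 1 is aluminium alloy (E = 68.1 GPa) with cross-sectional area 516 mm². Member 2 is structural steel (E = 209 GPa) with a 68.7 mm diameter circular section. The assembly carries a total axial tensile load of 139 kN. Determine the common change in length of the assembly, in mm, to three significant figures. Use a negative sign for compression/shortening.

0.0436 mm

A_2 = 3707 mm².
Equal strain + equilibrium ⇒ each member carries load in proportion to AE: A₁E₁ = 35140000 N, A₂E₂ = 774700000 N, ΣAE = 809900000 N.
δ = PL/ΣAE = 139000·254/809900000 = 0.04359 mm.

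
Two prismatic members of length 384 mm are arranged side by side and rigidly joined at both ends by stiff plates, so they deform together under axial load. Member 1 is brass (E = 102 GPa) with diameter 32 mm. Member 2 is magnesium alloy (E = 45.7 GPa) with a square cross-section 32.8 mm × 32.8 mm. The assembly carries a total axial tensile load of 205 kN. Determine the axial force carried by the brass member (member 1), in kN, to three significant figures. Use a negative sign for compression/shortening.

128 kN

A_1 = 804.2 mm².
A_2 = 1076 mm².
Equal strain + equilibrium ⇒ each member carries load in proportion to AE: A₁E₁ = 82030000 N, A₂E₂ = 49170000 N, ΣAE = 131200000 N.
F₁ = P·A₁E₁/ΣAE = 205000·82030000/131200000 = 128200 N.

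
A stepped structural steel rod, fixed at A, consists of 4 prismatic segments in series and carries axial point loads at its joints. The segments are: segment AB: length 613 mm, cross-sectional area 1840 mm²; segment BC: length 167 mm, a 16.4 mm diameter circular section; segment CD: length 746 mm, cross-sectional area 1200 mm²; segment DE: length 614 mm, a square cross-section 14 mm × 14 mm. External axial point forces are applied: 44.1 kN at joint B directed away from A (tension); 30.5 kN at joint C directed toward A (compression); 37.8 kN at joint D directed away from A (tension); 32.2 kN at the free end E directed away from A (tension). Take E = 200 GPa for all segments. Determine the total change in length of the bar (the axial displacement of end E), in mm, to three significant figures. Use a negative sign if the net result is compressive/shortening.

1.02 mm

Internal axial forces (sectioning from the free end, tension +): N_DE = 32.2 kN, N_CD = 70 kN, N_BC = 39.5 kN, N_AB = 83.6 kN.
A_BC = 211.2 mm².
A_DE = 196 mm².
δ_AB = 83600·613/(1840·200000) = 0.1393 mm
δ_BC = 39500·167/(211.2·200000) = 0.1561 mm
δ_CD = 70000·746/(1200·200000) = 0.2176 mm
δ_DE = 32200·614/(196·200000) = 0.5044 mm
δ = Σδ_i = 1.017 mm.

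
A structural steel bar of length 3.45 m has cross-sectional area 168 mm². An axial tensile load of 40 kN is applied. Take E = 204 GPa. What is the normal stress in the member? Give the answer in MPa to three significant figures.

σ = N/A = 40000/168 = 238.1 MPa.

238 MPa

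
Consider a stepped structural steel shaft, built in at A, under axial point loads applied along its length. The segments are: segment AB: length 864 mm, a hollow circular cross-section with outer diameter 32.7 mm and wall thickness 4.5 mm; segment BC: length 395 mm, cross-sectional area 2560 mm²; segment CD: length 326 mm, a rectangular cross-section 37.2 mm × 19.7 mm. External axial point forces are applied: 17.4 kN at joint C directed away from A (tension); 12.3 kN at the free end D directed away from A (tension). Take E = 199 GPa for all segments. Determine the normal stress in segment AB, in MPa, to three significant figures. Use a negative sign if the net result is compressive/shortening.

Internal axial forces (sectioning from the free end, tension +): N_CD = 12.3 kN, N_BC = 29.7 kN, N_AB = 29.7 kN.
A_AB = 398.7 mm².
σ_AB = N_AB/A_AB = 29700/398.7 = 74.5 MPa.

74.5 MPa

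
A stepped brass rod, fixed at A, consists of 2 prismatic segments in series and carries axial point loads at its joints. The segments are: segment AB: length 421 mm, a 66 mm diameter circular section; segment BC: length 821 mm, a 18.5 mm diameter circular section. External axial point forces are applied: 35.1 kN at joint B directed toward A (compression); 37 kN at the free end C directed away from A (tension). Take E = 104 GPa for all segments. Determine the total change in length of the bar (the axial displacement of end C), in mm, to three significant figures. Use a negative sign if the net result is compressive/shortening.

1.09 mm

Internal axial forces (sectioning from the free end, tension +): N_BC = 37 kN, N_AB = 1.9 kN.
A_AB = 3421 mm².
A_BC = 268.8 mm².
δ_AB = 1900·421/(3421·104000) = 0.002248 mm
δ_BC = 37000·821/(268.8·104000) = 1.087 mm
δ = Σδ_i = 1.089 mm.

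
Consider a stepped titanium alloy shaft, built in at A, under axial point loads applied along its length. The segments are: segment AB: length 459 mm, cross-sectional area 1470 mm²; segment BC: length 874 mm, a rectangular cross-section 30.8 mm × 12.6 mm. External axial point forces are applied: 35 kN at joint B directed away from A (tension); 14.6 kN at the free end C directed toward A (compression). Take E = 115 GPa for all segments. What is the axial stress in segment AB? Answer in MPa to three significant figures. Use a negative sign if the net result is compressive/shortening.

13.9 MPa

Internal axial forces (sectioning from the free end, tension +): N_BC = -14.6 kN, N_AB = 20.4 kN.
σ_AB = N_AB/A_AB = 20400/1470 = 13.88 MPa.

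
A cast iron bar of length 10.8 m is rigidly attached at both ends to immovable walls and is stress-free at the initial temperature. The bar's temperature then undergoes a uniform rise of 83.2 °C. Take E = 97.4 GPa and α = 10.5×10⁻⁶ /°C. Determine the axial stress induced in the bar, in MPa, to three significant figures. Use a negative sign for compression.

-85.1 MPa

Free thermal expansion αLΔT = 10.5e-6 · 10800 · 83.2 = 9.435 mm.
The walls impose strain ε = −(9.435)/10800 = -8.7360e-04; σ = Eε = 97400 · -8.7360e-04 = -85.09 MPa.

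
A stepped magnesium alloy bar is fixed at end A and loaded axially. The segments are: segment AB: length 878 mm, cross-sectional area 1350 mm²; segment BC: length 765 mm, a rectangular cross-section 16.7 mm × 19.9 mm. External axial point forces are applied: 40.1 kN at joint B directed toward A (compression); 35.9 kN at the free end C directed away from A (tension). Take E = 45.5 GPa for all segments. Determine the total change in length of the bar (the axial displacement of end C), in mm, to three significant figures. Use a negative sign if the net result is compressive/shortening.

1.76 mm

Internal axial forces (sectioning from the free end, tension +): N_BC = 35.9 kN, N_AB = -4.2 kN.
A_BC = 332.3 mm².
δ_AB = -4200·878/(1350·45500) = -0.06003 mm
δ_BC = 35900·765/(332.3·45500) = 1.816 mm
δ = Σδ_i = 1.756 mm.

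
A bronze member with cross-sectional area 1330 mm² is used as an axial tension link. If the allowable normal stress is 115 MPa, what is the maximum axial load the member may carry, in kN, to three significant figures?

153 kN

P_max = σ_allow · A = 115 · 1330 = 153000 N = 152.9 kN.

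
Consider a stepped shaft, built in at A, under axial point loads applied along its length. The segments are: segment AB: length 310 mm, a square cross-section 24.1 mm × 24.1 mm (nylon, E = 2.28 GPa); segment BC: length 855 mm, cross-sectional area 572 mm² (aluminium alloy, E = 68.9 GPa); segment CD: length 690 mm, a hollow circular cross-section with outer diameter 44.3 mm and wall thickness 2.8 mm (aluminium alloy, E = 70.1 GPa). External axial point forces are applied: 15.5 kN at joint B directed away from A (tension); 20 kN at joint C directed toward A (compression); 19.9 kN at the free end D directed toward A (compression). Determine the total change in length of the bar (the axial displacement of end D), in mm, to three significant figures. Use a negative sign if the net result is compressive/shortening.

-7.11 mm

Internal axial forces (sectioning from the free end, tension +): N_CD = -19.9 kN, N_BC = -39.9 kN, N_AB = -24.4 kN.
A_AB = 580.8 mm².
A_CD = 365.1 mm².
δ_AB = -24400·310/(580.8·2280) = -5.712 mm
δ_BC = -39900·855/(572·68900) = -0.8656 mm
δ_CD = -19900·690/(365.1·70100) = -0.5366 mm
δ = Σδ_i = -7.114 mm.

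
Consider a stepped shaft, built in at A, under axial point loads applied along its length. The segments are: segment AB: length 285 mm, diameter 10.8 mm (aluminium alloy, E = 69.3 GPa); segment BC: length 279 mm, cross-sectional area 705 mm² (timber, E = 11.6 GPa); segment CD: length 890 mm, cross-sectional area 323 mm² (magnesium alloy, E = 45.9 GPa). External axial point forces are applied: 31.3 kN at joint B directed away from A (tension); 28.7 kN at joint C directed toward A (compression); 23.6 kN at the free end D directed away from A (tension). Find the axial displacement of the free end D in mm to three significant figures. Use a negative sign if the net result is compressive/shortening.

2.42 mm

Internal axial forces (sectioning from the free end, tension +): N_CD = 23.6 kN, N_BC = -5.1 kN, N_AB = 26.2 kN.
A_AB = 91.61 mm².
δ_AB = 26200·285/(91.61·69300) = 1.176 mm
δ_BC = -5100·279/(705·11600) = -0.174 mm
δ_CD = 23600·890/(323·45900) = 1.417 mm
δ = Σδ_i = 2.419 mm.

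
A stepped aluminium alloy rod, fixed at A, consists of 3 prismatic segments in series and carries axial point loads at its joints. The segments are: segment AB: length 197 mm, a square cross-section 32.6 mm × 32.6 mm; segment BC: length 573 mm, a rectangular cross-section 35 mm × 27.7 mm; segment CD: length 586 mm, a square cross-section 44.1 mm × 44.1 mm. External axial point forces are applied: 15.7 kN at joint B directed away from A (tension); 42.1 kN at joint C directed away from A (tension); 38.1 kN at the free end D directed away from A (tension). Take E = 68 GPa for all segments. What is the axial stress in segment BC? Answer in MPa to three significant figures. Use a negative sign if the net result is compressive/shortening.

Internal axial forces (sectioning from the free end, tension +): N_CD = 38.1 kN, N_BC = 80.2 kN, N_AB = 95.9 kN.
A_BC = 969.5 mm².
σ_BC = N_BC/A_BC = 80200/969.5 = 82.72 MPa.

82.7 MPa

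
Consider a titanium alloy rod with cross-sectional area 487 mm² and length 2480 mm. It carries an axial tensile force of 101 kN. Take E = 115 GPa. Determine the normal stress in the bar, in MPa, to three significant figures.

207 MPa

σ = N/A = 101000/487 = 207.4 MPa.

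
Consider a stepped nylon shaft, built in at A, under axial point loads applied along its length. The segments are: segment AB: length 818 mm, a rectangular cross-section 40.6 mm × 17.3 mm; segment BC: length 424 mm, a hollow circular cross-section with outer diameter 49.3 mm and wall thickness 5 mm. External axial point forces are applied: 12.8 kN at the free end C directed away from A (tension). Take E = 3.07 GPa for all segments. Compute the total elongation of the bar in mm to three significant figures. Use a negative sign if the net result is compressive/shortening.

Internal axial forces (sectioning from the free end, tension +): N_BC = 12.8 kN, N_AB = 12.8 kN.
A_AB = 702.4 mm².
A_BC = 695.9 mm².
δ_AB = 12800·818/(702.4·3070) = 4.856 mm
δ_BC = 12800·424/(695.9·3070) = 2.54 mm
δ = Σδ_i = 7.396 mm.

7.40 mm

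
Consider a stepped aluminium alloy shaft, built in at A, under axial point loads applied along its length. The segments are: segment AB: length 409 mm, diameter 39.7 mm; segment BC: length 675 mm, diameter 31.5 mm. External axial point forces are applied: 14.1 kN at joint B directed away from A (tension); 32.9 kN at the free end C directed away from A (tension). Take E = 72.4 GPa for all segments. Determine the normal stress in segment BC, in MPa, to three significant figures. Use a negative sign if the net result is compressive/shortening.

Internal axial forces (sectioning from the free end, tension +): N_BC = 32.9 kN, N_AB = 47 kN.
A_BC = 779.3 mm².
σ_BC = N_BC/A_BC = 32900/779.3 = 42.22 MPa.

42.2 MPa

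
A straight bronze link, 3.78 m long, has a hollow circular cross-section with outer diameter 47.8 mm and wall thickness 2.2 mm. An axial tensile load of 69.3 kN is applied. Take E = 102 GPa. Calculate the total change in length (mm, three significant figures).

8.15 mm

A = 315.2 mm².
δ_mech = NL/(AE) = 69300·3780/(315.2·102000) = 8.149 mm.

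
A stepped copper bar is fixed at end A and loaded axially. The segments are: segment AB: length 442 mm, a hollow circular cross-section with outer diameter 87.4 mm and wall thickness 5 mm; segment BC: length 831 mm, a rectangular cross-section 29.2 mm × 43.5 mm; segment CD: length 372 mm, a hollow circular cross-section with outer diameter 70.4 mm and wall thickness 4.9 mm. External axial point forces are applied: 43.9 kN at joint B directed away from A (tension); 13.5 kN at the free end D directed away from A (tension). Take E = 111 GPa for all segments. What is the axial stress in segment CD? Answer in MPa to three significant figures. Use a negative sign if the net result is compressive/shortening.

13.4 MPa

Internal axial forces (sectioning from the free end, tension +): N_CD = 13.5 kN, N_BC = 13.5 kN, N_AB = 57.4 kN.
A_CD = 1008 mm².
σ_CD = N_CD/A_CD = 13500/1008 = 13.39 MPa.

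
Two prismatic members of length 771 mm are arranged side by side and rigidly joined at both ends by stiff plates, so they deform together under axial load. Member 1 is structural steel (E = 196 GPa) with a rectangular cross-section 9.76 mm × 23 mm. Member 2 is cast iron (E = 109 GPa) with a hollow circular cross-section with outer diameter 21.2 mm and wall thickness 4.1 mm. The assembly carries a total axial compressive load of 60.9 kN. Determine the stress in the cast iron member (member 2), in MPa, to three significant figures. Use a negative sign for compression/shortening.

-97.6 MPa

A_1 = 224.5 mm².
A_2 = 220.3 mm².
Equal strain + equilibrium ⇒ each member carries load in proportion to AE: A₁E₁ = 44000000 N, A₂E₂ = 24010000 N, ΣAE = 68010000 N.
σ₂ = P·E₂/ΣAE = -60900·109000/68010000 = -97.61 MPa.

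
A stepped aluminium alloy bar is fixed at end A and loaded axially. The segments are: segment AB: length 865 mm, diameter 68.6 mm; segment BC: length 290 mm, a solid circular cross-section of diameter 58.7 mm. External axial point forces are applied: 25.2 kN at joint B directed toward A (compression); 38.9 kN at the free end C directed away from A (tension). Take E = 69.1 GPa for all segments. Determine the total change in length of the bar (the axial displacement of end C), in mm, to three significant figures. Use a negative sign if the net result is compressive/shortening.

Internal axial forces (sectioning from the free end, tension +): N_BC = 38.9 kN, N_AB = 13.7 kN.
A_AB = 3696 mm².
A_BC = 2706 mm².
δ_AB = 13700·865/(3696·69100) = 0.0464 mm
δ_BC = 38900·290/(2706·69100) = 0.06033 mm
δ = Σδ_i = 0.1067 mm.

0.107 mm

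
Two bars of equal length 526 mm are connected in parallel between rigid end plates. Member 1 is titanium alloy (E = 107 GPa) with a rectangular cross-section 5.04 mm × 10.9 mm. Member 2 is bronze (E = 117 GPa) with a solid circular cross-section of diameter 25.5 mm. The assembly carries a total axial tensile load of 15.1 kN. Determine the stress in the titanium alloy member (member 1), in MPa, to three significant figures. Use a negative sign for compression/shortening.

24.6 MPa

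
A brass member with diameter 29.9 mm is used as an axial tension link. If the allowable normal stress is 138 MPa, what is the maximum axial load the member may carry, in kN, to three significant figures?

96.9 kN

A = 702.2 mm².
P_max = σ_allow · A = 138 · 702.2 = 96900 N = 96.9 kN.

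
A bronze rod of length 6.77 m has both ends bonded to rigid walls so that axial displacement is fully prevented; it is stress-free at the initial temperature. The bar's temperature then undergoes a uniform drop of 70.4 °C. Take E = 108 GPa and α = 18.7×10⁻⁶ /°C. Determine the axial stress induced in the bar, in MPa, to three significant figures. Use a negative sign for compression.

142 MPa

Free thermal expansion αLΔT = 18.7e-6 · 6770 · -70.4 = -8.913 mm.
The walls impose strain ε = −(-8.913)/6770 = 1.3165e-03; σ = Eε = 108000 · 1.3165e-03 = 142.2 MPa.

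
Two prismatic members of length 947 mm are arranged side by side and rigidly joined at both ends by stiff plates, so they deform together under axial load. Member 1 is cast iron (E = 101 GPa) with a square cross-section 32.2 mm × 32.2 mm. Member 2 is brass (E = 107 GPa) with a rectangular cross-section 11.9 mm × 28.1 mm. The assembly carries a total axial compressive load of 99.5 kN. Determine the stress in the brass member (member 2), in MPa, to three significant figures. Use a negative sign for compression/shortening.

A_1 = 1037 mm².
A_2 = 334.4 mm².
Equal strain + equilibrium ⇒ each member carries load in proportion to AE: A₁E₁ = 104700000 N, A₂E₂ = 35780000 N, ΣAE = 140500000 N.
σ₂ = P·E₂/ΣAE = -99500·107000/140500000 = -75.78 MPa.

-75.8 MPa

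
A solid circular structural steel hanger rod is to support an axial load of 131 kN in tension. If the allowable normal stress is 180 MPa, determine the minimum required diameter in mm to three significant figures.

Required area A ≥ P/σ_allow = 131000/180 = 727.8 mm².
For a solid circular section, d ≥ √(4A/π) = 30.44 mm.

30.4 mm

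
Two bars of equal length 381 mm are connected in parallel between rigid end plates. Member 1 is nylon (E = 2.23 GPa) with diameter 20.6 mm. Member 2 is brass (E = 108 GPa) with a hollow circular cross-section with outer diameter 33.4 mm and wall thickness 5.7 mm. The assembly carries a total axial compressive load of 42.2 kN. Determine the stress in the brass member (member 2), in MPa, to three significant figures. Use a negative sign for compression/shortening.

A_1 = 333.3 mm².
A_2 = 496 mm².
Equal strain + equilibrium ⇒ each member carries load in proportion to AE: A₁E₁ = 743200 N, A₂E₂ = 53570000 N, ΣAE = 54310000 N.
σ₂ = P·E₂/ΣAE = -42200·108000/54310000 = -83.91 MPa.

-83.9 MPa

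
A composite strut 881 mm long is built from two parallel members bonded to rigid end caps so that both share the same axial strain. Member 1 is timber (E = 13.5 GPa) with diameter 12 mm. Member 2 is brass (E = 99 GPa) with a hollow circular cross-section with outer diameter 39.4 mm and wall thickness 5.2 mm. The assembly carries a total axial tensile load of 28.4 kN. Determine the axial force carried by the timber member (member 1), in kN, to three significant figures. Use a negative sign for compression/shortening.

A_1 = 113.1 mm².
A_2 = 558.7 mm².
Equal strain + equilibrium ⇒ each member carries load in proportion to AE: A₁E₁ = 1527000 N, A₂E₂ = 55310000 N, ΣAE = 56840000 N.
F₁ = P·A₁E₁/ΣAE = 28400·1527000/56840000 = 762.9 N.

0.763 kN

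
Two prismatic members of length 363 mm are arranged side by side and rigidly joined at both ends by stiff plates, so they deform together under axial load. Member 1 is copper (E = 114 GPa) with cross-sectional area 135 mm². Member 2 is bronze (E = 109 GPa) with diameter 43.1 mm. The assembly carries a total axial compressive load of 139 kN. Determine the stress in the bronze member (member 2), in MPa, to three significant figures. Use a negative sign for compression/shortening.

A_2 = 1459 mm².
Equal strain + equilibrium ⇒ each member carries load in proportion to AE: A₁E₁ = 15390000 N, A₂E₂ = 159000000 N, ΣAE = 174400000 N.
σ₂ = P·E₂/ΣAE = -139000·109000/174400000 = -86.87 MPa.

-86.9 MPa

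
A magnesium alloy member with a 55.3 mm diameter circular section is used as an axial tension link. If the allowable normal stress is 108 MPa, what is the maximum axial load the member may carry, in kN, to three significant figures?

A = 2402 mm².
P_max = σ_allow · A = 108 · 2402 = 259400 N = 259.4 kN.

259 kN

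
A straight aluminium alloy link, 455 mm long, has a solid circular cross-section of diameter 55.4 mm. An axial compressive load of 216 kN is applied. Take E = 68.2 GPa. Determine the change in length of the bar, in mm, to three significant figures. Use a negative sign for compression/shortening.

-0.598 mm

A = 2411 mm².
δ_mech = NL/(AE) = -216000·455/(2411·68200) = -0.5978 mm.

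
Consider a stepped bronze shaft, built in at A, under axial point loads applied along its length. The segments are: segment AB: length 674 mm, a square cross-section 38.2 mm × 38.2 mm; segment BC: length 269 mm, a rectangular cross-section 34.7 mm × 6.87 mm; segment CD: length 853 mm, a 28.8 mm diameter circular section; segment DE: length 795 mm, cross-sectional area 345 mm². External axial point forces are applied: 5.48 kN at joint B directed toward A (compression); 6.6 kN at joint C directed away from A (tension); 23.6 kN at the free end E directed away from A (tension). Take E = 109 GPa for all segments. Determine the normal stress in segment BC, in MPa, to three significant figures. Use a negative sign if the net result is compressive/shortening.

127 MPa

Internal axial forces (sectioning from the free end, tension +): N_DE = 23.6 kN, N_CD = 23.6 kN, N_BC = 30.2 kN, N_AB = 24.72 kN.
A_BC = 238.4 mm².
σ_BC = N_BC/A_BC = 30200/238.4 = 126.7 MPa.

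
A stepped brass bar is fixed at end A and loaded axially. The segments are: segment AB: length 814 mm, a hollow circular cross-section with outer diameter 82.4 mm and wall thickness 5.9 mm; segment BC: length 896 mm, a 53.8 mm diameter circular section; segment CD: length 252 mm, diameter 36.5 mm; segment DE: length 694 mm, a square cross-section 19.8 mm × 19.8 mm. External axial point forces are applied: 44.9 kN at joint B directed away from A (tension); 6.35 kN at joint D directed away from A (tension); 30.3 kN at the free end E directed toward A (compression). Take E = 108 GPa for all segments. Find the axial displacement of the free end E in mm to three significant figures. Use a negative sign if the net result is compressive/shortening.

Internal axial forces (sectioning from the free end, tension +): N_DE = -30.3 kN, N_CD = -23.95 kN, N_BC = -23.95 kN, N_AB = 20.95 kN.
A_AB = 1418 mm².
A_BC = 2273 mm².
A_CD = 1046 mm².
A_DE = 392 mm².
δ_AB = 20950·814/(1418·108000) = 0.1114 mm
δ_BC = -23950·896/(2273·108000) = -0.0874 mm
δ_CD = -23950·252/(1046·108000) = -0.05341 mm
δ_DE = -30300·694/(392·108000) = -0.4966 mm
δ = Σδ_i = -0.5261 mm.

-0.526 mm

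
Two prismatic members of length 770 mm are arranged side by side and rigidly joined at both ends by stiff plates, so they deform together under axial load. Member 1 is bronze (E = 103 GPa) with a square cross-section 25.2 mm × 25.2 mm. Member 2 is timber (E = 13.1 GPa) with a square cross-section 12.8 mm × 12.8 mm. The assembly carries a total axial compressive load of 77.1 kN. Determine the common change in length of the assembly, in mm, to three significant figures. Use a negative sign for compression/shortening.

-0.879 mm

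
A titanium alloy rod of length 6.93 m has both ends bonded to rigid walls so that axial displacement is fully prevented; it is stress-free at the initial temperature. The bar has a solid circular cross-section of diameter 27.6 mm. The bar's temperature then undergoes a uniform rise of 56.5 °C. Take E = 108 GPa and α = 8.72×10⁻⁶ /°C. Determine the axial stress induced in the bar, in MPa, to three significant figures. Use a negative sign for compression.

-53.2 MPa

Free thermal expansion αLΔT = 8.72e-6 · 6930 · 56.5 = 3.414 mm.
The walls impose strain ε = −(3.414)/6930 = -4.9268e-04; σ = Eε = 108000 · -4.9268e-04 = -53.21 MPa.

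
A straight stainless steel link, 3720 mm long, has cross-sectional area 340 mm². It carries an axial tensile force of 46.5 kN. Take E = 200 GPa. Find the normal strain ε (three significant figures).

σ = N/A = 136.8 MPa; ε = σ/E = 136.8/200000 = 6.838e-04.

6.84e-04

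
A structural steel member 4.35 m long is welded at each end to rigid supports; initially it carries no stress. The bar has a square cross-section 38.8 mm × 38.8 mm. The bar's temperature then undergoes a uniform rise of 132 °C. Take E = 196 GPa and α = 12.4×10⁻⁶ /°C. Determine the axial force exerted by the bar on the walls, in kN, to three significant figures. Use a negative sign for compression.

Free thermal expansion αLΔT = 12.4e-6 · 4350 · 132 = 7.12 mm.
The walls impose strain ε = −(7.12)/4350 = -1.6368e-03; σ = Eε = 196000 · -1.6368e-03 = -320.8 MPa.
Wall reaction R = σ·A = -320.8·1505 = -483000 N = -483 kN.

-483 kN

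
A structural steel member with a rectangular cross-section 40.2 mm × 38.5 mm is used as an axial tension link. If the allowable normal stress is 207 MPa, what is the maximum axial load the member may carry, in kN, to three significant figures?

320 kN

A = 1548 mm².
P_max = σ_allow · A = 207 · 1548 = 320400 N = 320.4 kN.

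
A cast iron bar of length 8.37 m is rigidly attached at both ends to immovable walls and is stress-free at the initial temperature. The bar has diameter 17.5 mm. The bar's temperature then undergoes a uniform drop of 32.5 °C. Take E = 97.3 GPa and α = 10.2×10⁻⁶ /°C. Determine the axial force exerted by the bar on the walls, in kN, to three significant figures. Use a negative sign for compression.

7.76 kN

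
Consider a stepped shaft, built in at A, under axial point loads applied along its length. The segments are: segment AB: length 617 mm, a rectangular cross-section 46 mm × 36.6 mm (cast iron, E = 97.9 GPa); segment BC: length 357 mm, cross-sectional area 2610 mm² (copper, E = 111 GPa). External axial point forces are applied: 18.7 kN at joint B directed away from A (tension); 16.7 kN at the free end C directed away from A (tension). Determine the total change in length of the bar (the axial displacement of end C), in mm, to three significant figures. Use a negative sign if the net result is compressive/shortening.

0.153 mm

Internal axial forces (sectioning from the free end, tension +): N_BC = 16.7 kN, N_AB = 35.4 kN.
A_AB = 1684 mm².
δ_AB = 35400·617/(1684·97900) = 0.1325 mm
δ_BC = 16700·357/(2610·111000) = 0.02058 mm
δ = Σδ_i = 0.1531 mm.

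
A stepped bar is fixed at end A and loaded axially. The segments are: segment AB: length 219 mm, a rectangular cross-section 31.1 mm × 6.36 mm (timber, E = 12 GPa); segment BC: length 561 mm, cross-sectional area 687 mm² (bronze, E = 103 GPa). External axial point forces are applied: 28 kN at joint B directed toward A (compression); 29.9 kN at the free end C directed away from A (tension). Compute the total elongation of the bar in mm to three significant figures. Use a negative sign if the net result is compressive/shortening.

0.412 mm

Internal axial forces (sectioning from the free end, tension +): N_BC = 29.9 kN, N_AB = 1.9 kN.
A_AB = 197.8 mm².
δ_AB = 1900·219/(197.8·12000) = 0.1753 mm
δ_BC = 29900·561/(687·103000) = 0.2371 mm
δ = Σδ_i = 0.4124 mm.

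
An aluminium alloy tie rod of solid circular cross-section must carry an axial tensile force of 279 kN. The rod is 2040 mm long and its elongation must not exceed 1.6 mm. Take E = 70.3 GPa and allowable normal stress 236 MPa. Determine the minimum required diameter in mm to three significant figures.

Required area A ≥ P/σ_allow = 279000/236 = 1182 mm².
For a solid circular section, d ≥ √(4A/π) = 38.8 mm.
Elongation limit: A ≥ PL/(Eδ_allow) = 279000·2040/(70300·1.6) = 5060 mm² ⇒ d ≥ 80.27 mm.
The elongation limit governs.

80.3 mm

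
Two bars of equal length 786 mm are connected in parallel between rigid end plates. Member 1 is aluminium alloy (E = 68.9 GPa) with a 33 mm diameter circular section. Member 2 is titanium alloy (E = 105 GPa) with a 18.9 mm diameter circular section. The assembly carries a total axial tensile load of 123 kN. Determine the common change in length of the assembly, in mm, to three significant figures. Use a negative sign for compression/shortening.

1.09 mm

A_1 = 855.3 mm².
A_2 = 280.6 mm².
Equal strain + equilibrium ⇒ each member carries load in proportion to AE: A₁E₁ = 58930000 N, A₂E₂ = 29460000 N, ΣAE = 88390000 N.
δ = PL/ΣAE = 123000·786/88390000 = 1.094 mm.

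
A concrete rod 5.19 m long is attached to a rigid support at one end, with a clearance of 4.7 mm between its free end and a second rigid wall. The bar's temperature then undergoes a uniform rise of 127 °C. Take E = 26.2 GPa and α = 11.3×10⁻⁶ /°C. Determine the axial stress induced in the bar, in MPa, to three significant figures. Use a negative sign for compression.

Free thermal expansion αLΔT = 11.3e-6 · 5190 · 127 = 7.448 mm.
The walls engage after the gap closes; constrained expansion = 7.448 − 4.7 = 2.748 mm.
The walls impose strain ε = −(2.748)/5190 = -5.2951e-04; σ = Eε = 26200 · -5.2951e-04 = -13.87 MPa.

-13.9 MPa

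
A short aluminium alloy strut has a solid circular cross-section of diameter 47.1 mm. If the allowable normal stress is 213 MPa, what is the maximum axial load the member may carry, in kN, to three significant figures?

371 kN

A = 1742 mm².
P_max = σ_allow · A = 213 · 1742 = 371100 N = 371.1 kN.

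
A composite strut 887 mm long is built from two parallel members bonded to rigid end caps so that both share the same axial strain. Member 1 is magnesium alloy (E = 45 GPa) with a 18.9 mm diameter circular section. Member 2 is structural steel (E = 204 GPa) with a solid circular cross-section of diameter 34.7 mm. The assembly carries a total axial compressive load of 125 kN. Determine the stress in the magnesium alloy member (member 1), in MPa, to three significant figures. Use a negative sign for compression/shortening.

A_1 = 280.6 mm².
A_2 = 945.7 mm².
Equal strain + equilibrium ⇒ each member carries load in proportion to AE: A₁E₁ = 12620000 N, A₂E₂ = 192900000 N, ΣAE = 205500000 N.
σ₁ = P·E₁/ΣAE = -125000·45000/205500000 = -27.37 MPa.

-27.4 MPa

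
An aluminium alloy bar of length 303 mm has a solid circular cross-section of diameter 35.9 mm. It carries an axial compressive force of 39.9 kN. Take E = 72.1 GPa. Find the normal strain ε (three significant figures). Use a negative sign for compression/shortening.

-5.47e-04

A = 1012 mm².
σ = N/A = -39.42 MPa; ε = σ/E = -39.42/72100 = -5.467e-04.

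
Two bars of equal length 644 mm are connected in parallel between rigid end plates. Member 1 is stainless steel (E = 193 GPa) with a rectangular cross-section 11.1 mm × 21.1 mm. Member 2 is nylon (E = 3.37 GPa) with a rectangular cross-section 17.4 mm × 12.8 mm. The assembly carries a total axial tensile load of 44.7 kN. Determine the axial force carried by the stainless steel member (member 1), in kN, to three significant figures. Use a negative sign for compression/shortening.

44.0 kN

A_1 = 234.2 mm².
A_2 = 222.7 mm².
Equal strain + equilibrium ⇒ each member carries load in proportion to AE: A₁E₁ = 45200000 N, A₂E₂ = 750600 N, ΣAE = 45950000 N.
F₁ = P·A₁E₁/ΣAE = 44700·45200000/45950000 = 43970 N.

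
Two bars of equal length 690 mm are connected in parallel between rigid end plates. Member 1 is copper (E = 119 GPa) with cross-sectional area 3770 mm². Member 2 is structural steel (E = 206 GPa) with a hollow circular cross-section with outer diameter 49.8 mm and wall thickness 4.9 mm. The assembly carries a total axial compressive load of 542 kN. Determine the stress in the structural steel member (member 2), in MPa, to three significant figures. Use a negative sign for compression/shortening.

A_2 = 691.2 mm².
Equal strain + equilibrium ⇒ each member carries load in proportion to AE: A₁E₁ = 448600000 N, A₂E₂ = 142400000 N, ΣAE = 591000000 N.
σ₂ = P·E₂/ΣAE = -542000·206000/591000000 = -188.9 MPa.

-189 MPa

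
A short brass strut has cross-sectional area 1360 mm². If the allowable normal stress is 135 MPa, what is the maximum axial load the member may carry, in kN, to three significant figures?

184 kN

P_max = σ_allow · A = 135 · 1360 = 183600 N = 183.6 kN.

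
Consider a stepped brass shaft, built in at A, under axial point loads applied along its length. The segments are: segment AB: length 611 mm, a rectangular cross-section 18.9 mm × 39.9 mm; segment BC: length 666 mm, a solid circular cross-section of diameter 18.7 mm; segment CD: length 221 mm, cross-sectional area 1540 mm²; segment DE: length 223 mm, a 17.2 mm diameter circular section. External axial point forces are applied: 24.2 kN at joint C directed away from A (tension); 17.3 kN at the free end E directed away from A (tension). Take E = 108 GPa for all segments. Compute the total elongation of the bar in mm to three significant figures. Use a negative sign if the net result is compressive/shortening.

1.42 mm

Internal axial forces (sectioning from the free end, tension +): N_DE = 17.3 kN, N_CD = 17.3 kN, N_BC = 41.5 kN, N_AB = 41.5 kN.
A_AB = 754.1 mm².
A_BC = 274.6 mm².
A_DE = 232.4 mm².
δ_AB = 41500·611/(754.1·108000) = 0.3113 mm
δ_BC = 41500·666/(274.6·108000) = 0.9318 mm
δ_CD = 17300·221/(1540·108000) = 0.02299 mm
δ_DE = 17300·223/(232.4·108000) = 0.1537 mm
δ = Σδ_i = 1.42 mm.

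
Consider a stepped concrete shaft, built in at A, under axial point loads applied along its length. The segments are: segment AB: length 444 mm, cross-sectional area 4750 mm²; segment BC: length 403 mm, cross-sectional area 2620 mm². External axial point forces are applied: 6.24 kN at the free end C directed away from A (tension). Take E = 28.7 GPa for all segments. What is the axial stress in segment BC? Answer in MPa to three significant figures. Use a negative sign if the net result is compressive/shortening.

Internal axial forces (sectioning from the free end, tension +): N_BC = 6.24 kN, N_AB = 6.24 kN.
σ_BC = N_BC/A_BC = 6240/2620 = 2.382 MPa.

2.38 MPa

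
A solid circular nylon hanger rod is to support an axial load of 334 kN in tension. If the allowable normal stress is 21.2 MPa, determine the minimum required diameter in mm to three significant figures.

142 mm

Required area A ≥ P/σ_allow = 334000/21.2 = 15750 mm².
For a solid circular section, d ≥ √(4A/π) = 141.6 mm.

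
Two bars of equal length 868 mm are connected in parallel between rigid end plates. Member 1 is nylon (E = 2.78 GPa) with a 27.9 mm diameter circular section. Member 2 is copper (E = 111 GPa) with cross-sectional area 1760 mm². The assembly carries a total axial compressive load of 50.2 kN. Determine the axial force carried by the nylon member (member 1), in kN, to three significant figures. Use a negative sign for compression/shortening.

-0.433 kN

A_1 = 611.4 mm².
Equal strain + equilibrium ⇒ each member carries load in proportion to AE: A₁E₁ = 1700000 N, A₂E₂ = 195400000 N, ΣAE = 197100000 N.
F₁ = P·A₁E₁/ΣAE = -50200·1700000/197100000 = -433 N.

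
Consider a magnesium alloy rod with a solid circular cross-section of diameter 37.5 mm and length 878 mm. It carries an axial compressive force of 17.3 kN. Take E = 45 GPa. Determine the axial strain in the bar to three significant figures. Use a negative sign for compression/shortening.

A = 1104 mm².
σ = N/A = -15.66 MPa; ε = σ/E = -15.66/45000 = -3.481e-04.

-3.48e-04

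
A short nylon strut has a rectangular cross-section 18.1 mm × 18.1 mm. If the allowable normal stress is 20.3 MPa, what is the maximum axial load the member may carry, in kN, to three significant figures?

6.65 kN

A = 327.6 mm².
P_max = σ_allow · A = 20.3 · 327.6 = 6650 N = 6.65 kN.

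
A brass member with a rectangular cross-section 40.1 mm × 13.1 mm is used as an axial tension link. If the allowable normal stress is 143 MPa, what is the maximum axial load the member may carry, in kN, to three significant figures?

75.1 kN

A = 525.3 mm².
P_max = σ_allow · A = 143 · 525.3 = 75120 N = 75.12 kN.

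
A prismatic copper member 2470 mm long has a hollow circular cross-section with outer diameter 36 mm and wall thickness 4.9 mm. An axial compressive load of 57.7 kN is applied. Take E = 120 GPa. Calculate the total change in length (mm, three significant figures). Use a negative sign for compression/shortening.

A = 478.7 mm².
δ_mech = NL/(AE) = -57700·2470/(478.7·120000) = -2.481 mm.

-2.48 mm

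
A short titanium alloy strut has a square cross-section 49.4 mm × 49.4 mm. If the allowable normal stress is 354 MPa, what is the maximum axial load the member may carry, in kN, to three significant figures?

A = 2440 mm².
P_max = σ_allow · A = 354 · 2440 = 863900 N = 863.9 kN.

864 kN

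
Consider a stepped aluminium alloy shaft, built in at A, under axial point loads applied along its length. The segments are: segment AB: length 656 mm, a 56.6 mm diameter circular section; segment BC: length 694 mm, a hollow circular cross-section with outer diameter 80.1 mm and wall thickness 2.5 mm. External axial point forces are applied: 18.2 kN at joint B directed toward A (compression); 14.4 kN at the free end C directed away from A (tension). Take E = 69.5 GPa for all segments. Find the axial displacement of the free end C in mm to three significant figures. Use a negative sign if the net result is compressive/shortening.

0.222 mm

Internal axial forces (sectioning from the free end, tension +): N_BC = 14.4 kN, N_AB = -3.8 kN.
A_AB = 2516 mm².
A_BC = 609.5 mm².
δ_AB = -3800·656/(2516·69500) = -0.01426 mm
δ_BC = 14400·694/(609.5·69500) = 0.2359 mm
δ = Σδ_i = 0.2217 mm.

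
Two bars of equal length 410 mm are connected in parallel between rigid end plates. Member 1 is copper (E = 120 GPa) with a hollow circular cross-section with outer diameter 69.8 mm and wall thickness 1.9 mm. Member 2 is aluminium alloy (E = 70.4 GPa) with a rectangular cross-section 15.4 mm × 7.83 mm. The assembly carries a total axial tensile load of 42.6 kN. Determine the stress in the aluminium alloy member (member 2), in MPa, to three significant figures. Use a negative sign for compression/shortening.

52.5 MPa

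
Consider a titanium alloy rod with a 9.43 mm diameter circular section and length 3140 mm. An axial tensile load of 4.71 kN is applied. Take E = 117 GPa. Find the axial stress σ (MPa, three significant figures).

67.4 MPa

A = 69.84 mm².
σ = N/A = 4710/69.84 = 67.44 MPa.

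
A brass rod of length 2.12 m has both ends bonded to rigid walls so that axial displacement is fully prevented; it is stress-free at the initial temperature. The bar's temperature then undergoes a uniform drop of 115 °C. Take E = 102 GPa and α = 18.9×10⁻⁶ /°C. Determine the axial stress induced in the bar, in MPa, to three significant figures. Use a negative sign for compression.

222 MPa

Free thermal expansion αLΔT = 18.9e-6 · 2120 · -115 = -4.608 mm.
The walls impose strain ε = −(-4.608)/2120 = 2.1735e-03; σ = Eε = 102000 · 2.1735e-03 = 221.7 MPa.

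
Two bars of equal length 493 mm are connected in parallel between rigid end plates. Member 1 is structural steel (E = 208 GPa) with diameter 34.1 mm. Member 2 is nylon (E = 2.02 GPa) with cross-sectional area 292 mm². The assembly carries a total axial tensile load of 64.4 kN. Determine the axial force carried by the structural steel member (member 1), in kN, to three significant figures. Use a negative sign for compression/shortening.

64.2 kN

A_1 = 913.3 mm².
Equal strain + equilibrium ⇒ each member carries load in proportion to AE: A₁E₁ = 190000000 N, A₂E₂ = 589800 N, ΣAE = 190500000 N.
F₁ = P·A₁E₁/ΣAE = 64400·190000000/190500000 = 64200 N.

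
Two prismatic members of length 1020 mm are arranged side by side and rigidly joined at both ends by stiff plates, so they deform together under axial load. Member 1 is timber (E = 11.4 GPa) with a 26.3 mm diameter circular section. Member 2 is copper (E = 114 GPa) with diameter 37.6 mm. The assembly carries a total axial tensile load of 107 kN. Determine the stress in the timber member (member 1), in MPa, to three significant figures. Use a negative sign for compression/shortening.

A_1 = 543.3 mm².
A_2 = 1110 mm².
Equal strain + equilibrium ⇒ each member carries load in proportion to AE: A₁E₁ = 6193000 N, A₂E₂ = 126600000 N, ΣAE = 132800000 N.
σ₁ = P·E₁/ΣAE = 107000·11400/132800000 = 9.187 MPa.

9.19 MPa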